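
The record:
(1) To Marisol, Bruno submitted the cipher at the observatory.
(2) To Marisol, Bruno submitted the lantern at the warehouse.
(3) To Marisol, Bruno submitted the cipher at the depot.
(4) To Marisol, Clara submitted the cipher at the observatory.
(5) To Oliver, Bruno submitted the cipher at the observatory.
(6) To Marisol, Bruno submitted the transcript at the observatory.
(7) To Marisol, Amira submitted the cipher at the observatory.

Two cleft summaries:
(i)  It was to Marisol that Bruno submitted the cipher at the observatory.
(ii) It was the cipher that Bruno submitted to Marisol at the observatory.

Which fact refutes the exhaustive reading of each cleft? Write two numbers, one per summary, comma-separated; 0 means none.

5, 6

(i): focus "Marisol". Looking for same agent, thing, setting (Bruno / the cipher / at the observatory) with some other recipient — fact (5) has Oliver there. Refuted.
(ii): focus "the cipher". Looking for same agent, recipient, setting (Bruno / Marisol / at the observatory) with some other thing — fact (6) has the transcript there. Refuted.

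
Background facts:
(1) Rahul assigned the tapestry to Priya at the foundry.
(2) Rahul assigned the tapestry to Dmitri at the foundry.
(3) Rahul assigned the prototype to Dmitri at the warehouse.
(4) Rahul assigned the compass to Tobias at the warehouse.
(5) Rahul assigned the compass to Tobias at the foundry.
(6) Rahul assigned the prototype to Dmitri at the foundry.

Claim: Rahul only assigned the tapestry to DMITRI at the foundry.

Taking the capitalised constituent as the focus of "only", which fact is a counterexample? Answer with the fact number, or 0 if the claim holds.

The capitals mark "Dmitri" as focus. So "only" rules out other recipients, with the rest (agent = Rahul, thing = the tapestry, setting = at the foundry) as background.
Fact (1) matches on agent = Rahul, thing = the tapestry, setting = at the foundry, but has recipient = Priya instead. That refutes the claim.

1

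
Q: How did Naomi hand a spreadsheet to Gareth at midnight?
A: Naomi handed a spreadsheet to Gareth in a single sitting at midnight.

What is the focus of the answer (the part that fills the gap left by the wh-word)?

The wh-word "how" asks about the manner.
In the answer, "Naomi", "a spreadsheet", "to Gareth" and "at midnight" are given — repeated from the question.
The constituent filling the manner gap is "in a single sitting"; that is the focus and would carry nuclear stress.

in a single sitting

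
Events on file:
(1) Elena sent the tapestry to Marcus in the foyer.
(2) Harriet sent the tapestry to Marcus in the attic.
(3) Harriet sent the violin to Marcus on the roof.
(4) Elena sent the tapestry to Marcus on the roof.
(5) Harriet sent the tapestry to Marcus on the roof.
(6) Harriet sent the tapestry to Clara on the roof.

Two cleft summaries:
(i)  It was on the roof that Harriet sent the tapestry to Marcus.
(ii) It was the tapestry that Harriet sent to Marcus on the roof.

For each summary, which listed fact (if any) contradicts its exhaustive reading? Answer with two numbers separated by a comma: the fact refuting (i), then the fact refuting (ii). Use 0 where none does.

2, 3

(i): focus "on the roof". Looking for same agent, thing, recipient (Harriet / the tapestry / Marcus) with some other setting — fact (2) has in the attic there. Refuted.
(ii): focus "the tapestry". Looking for same agent, recipient, setting (Harriet / Marcus / on the roof) with some other thing — fact (3) has the violin there. Refuted.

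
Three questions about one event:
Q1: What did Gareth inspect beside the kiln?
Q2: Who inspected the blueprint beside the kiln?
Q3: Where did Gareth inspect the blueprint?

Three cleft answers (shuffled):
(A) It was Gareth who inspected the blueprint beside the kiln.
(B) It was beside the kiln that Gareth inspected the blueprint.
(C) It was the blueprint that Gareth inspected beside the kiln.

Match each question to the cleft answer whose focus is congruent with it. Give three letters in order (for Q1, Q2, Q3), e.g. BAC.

CAB

Q1 asks about the direct object; cleft (C) focuses "the blueprint", which is the direct object — so Q1 → C.
Q2 asks about the subject (agent); cleft (A) focuses "Gareth", which is the subject (agent) — so Q2 → A.
Q3 asks about the location; cleft (B) focuses "beside the kiln", which is the location — so Q3 → B.
Mapping: Q1→C, Q2→A, Q3→B.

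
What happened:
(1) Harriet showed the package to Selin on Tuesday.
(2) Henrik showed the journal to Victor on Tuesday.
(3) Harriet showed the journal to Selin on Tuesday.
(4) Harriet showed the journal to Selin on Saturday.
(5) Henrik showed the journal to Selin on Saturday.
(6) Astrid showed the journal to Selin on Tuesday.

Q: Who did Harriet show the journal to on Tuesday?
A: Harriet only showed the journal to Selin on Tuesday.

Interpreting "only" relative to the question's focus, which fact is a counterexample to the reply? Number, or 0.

0

Answering "Who did ... to ...?" puts focus on the recipient — here, "Selin".
So "only" ranges over recipients; the rest (agent = Harriet, thing = the journal, setting = on Tuesday) is presupposed.
No listed fact shares that background with another recipient. Nothing contradicts the reply.
(Fact (1) would refute a reading with focus on the thing — but that is not what the question asks.)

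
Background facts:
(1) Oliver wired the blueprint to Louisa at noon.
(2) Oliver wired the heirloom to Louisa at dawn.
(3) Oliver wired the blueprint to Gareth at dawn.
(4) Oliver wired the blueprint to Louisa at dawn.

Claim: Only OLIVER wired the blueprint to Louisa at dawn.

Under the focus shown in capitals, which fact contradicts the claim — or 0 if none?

Focus (in capitals) is "Oliver" — the agent. "Only" excludes alternative agents while holding fixed thing = the blueprint, recipient = Louisa, setting = at dawn.
No fact matches thing = the blueprint, recipient = Louisa, setting = at dawn with a different agent — every other fact differs on at least one backgrounded slot. So no fact refutes it.

0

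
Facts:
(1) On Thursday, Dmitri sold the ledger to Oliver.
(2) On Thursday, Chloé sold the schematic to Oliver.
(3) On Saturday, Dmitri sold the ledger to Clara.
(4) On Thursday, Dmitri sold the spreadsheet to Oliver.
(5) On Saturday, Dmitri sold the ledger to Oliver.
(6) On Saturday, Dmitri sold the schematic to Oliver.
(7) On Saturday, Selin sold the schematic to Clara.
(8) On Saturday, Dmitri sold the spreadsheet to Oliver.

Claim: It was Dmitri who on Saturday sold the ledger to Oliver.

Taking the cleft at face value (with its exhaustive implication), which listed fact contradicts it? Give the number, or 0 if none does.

0

Focus of the cleft: "Dmitri" (the agent). Presupposed background: thing = the ledger, recipient = Oliver, setting = on Saturday.
The exhaustive reading says no other agent fits that background.
No listed fact matches the background with a different agent. Exhaustivity holds.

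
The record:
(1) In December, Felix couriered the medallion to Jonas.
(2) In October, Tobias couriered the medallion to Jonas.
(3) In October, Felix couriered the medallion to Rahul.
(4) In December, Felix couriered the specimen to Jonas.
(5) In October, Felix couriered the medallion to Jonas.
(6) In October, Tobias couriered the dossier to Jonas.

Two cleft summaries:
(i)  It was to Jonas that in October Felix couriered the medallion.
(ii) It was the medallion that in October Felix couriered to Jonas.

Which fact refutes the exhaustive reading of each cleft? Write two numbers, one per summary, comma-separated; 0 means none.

(i): focus "Jonas". Looking for same agent, thing, setting (Felix / the medallion / in October) with some other recipient — fact (3) has Rahul there. Refuted.
(ii): focus "the medallion". No fact shares same agent, recipient, setting (Felix / Jonas / in October) with a different thing. 0.

3, 0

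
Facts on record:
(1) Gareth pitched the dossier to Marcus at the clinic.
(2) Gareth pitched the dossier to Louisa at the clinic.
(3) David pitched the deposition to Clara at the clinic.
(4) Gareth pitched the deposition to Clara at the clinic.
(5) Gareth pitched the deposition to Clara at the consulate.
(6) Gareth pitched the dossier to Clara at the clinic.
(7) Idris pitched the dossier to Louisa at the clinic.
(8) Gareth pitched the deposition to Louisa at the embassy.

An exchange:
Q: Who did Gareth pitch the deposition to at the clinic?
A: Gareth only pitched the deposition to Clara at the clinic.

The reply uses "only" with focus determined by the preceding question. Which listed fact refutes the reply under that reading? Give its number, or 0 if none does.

0

The question "Who did ... to ...?" targets the recipient, so in the reply the focus falls on "Clara".
So "only" ranges over recipients; the rest (same agent, thing, setting (Gareth / the deposition / at the clinic)) is presupposed.
No listed fact shares that background with another recipient. Nothing contradicts the reply.
(Fact (6) would refute a reading with focus on the thing — but that is not what the question asks.)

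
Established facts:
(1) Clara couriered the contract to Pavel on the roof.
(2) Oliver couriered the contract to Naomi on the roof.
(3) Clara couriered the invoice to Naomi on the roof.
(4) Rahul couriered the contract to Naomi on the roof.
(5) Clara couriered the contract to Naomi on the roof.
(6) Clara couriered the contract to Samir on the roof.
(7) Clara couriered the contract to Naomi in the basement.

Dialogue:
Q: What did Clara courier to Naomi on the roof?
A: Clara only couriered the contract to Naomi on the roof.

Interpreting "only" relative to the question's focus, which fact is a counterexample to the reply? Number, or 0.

3

Answering "What did ...?" puts focus on the thing — here, "the contract".
So "only" ranges over things; the rest (same agent, recipient, setting (Clara / Naomi / on the roof)) is presupposed.
Fact (3) keeps same agent, recipient, setting (Clara / Naomi / on the roof) but has thing = the invoice; that refutes the reply.
(Fact (1) would refute a reading with focus on the recipient — but that is not what the question asks.)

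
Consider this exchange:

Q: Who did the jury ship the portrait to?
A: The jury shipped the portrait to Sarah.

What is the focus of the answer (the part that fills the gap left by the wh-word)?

The wh-word "who" asks about the recipient.
In the answer, "the jury" and "the portrait" are given — repeated from the question.
The constituent filling the recipient gap is "to Sarah"; that is the focus and would carry nuclear stress.

to Sarah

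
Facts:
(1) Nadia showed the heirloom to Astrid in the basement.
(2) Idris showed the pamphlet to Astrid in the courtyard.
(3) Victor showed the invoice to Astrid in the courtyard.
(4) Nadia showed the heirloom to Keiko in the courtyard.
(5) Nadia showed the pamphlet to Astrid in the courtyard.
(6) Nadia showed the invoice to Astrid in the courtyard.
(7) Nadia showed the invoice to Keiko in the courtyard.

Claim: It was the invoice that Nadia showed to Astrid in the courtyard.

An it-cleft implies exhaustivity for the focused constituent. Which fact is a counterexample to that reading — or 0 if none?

5

Focus of the cleft: "the invoice" (the thing). Presupposed background: Nadia as agent and Astrid as recipient and in the courtyard as setting.
The exhaustive reading says no other thing fits that background.
Fact (5) shares the background but with thing = the pamphlet; exhaustivity is violated.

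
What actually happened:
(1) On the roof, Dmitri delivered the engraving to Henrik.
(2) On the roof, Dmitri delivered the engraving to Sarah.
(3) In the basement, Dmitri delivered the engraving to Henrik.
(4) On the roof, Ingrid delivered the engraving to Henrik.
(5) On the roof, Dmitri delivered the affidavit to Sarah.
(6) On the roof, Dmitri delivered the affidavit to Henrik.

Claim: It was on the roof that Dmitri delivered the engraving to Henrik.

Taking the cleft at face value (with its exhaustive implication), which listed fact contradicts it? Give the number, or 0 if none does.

The cleft puts "on the roof" in focus and presupposes the open proposition with agent = Dmitri, thing = the engraving, recipient = Henrik.
Exhaustivity: on the roof is the only setting satisfying that background.
Fact (3) shares the background but with setting = in the basement; exhaustivity is violated.

3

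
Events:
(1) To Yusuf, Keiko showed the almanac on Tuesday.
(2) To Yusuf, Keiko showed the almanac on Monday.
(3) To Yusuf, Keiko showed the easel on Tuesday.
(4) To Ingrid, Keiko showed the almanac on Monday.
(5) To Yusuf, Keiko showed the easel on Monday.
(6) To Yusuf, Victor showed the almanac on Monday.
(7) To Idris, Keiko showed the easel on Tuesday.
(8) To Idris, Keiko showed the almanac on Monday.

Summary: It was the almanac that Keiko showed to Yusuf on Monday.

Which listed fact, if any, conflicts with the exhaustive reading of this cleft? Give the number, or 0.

The cleft puts "the almanac" in focus and presupposes the open proposition with agent = Keiko, recipient = Yusuf, setting = on Monday.
Exhaustivity: the almanac is the only thing satisfying that background.
Fact (5) shares the background but with thing = the easel; exhaustivity is violated.

5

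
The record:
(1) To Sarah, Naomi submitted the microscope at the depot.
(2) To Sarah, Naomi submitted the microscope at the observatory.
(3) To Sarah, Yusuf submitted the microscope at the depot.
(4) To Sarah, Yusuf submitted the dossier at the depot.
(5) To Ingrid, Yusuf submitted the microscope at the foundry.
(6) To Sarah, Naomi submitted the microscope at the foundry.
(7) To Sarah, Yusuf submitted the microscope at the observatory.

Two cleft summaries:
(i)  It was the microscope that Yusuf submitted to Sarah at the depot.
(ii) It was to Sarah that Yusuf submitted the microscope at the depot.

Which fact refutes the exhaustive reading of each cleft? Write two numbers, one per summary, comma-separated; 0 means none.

(i): focus "the microscope". Looking for same agent, recipient, setting (Yusuf / Sarah / at the depot) with some other thing — fact (4) has the dossier there. Refuted.
(ii): focus "Sarah". No fact shares same agent, thing, setting (Yusuf / the microscope / at the depot) with a different recipient. 0.

4, 0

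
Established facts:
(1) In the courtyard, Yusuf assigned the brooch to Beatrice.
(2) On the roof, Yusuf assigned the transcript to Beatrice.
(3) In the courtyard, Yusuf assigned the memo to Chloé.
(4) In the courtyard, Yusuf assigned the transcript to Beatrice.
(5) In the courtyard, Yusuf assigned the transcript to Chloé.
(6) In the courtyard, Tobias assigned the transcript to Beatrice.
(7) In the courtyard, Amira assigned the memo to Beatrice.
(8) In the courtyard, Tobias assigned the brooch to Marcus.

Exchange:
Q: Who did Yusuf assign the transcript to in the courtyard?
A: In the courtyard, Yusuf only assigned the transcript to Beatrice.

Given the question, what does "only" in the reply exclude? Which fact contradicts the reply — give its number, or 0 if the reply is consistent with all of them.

5

The question "Who did ... to ...?" targets the recipient, so in the reply the focus falls on "Beatrice".
"Only" then excludes alternative recipients while the background — same agent, thing, setting (Yusuf / the transcript / in the courtyard) — is held fixed.
Fact (5) shares the background with a different recipient (Chloé) — counterexample.
(Fact (1) would refute a reading with focus on the thing — but that is not what the question asks.)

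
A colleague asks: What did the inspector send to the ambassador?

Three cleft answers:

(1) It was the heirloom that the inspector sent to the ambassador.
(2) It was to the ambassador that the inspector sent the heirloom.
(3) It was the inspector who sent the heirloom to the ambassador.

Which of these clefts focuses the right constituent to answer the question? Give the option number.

The question word "what" targets the direct object.
Option (1) clefts "the heirloom" — that matches what the question asks about.
Option (2) clefts "to the ambassador" — the recipient, not what was asked.
Option (3) clefts "the inspector" — the subject (agent), not what was asked.
So the congruent reply is (1).

1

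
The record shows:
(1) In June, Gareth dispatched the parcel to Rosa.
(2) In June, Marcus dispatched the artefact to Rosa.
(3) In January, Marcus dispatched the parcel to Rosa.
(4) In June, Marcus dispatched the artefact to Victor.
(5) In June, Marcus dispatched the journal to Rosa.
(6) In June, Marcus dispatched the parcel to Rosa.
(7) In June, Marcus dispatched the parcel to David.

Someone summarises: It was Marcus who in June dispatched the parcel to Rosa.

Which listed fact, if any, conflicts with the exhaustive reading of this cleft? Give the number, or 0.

1

The cleft puts "Marcus" in focus and presupposes the open proposition with the parcel as thing and Rosa as recipient and in June as setting.
The exhaustive reading says no other agent fits that background.
But fact (1) also has the parcel as thing and Rosa as recipient and in June as setting, with agent = Gareth — so the exhaustive reading fails.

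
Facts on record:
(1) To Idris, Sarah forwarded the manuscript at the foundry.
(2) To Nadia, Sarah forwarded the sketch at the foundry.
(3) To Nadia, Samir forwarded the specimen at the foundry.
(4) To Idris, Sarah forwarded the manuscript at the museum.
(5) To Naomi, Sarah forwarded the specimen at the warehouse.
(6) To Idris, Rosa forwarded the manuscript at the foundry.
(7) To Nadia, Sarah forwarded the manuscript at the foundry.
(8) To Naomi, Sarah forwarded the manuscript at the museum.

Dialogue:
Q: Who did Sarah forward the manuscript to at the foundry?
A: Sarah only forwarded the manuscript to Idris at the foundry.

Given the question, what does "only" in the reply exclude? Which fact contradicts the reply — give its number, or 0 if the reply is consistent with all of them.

7

Answering "Who did ... to ...?" puts focus on the recipient — here, "Idris".
So "only" ranges over recipients; the rest (Sarah as agent and the manuscript as thing and at the foundry as setting) is presupposed.
Fact (7) keeps Sarah as agent and the manuscript as thing and at the foundry as setting but has recipient = Nadia; that refutes the reply.
(Fact (4) would refute a reading with focus on the setting — but that is not what the question asks.)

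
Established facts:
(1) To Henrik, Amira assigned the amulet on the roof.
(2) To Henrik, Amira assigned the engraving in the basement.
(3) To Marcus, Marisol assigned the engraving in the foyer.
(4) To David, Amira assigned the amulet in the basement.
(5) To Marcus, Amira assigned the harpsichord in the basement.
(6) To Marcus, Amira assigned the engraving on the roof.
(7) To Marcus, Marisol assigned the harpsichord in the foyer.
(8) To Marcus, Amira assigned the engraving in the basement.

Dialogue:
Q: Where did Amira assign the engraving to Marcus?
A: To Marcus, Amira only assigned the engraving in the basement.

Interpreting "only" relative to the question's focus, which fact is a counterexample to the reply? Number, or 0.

6

Answering "Where did ...?" puts focus on the setting — here, "in the basement".
"Only" then excludes alternative settings while the background — Amira as agent and the engraving as thing and Marcus as recipient — is held fixed.
Fact (6) keeps Amira as agent and the engraving as thing and Marcus as recipient but has setting = on the roof; that refutes the reply.
(Fact (2) would refute a reading with focus on the recipient — but that is not what the question asks.)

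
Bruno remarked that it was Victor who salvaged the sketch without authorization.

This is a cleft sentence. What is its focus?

Victor

In an it-cleft "It was X that/who ...", the clefted constituent X is the focus; the that/who-clause expresses the presupposed open proposition.
Here the focus is "Victor". The backgrounded (presupposed) material includes "the sketch" and "without authorization".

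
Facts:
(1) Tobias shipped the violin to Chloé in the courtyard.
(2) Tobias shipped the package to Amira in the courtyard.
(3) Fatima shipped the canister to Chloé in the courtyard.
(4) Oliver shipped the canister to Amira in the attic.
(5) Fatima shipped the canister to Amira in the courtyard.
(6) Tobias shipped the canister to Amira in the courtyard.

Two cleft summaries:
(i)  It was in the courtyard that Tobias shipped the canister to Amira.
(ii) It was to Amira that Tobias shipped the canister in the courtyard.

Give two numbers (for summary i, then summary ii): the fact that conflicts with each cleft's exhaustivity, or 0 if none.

Summary (i) focuses "in the courtyard" (the setting); background Tobias as agent and the canister as thing and Amira as recipient. No fact matches that background with a different setting, so 0.
Summary (ii) focuses "Amira" (the recipient); background Tobias as agent and the canister as thing and in the courtyard as setting. No fact matches that background with a different recipient, so 0.

0, 0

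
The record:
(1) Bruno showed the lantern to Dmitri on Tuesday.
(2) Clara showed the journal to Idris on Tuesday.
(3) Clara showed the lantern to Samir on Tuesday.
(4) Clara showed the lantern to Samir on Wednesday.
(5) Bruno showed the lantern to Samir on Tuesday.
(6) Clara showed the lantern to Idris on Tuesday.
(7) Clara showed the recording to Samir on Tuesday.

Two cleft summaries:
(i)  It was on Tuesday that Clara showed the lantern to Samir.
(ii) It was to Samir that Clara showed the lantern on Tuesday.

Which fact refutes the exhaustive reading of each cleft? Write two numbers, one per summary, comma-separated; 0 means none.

4, 6

(i): focus "on Tuesday". Looking for agent = Clara, thing = the lantern, recipient = Samir with some other setting — fact (4) has on Wednesday there. Refuted.
(ii): focus "Samir". Looking for agent = Clara, thing = the lantern, setting = on Tuesday with some other recipient — fact (6) has Idris there. Refuted.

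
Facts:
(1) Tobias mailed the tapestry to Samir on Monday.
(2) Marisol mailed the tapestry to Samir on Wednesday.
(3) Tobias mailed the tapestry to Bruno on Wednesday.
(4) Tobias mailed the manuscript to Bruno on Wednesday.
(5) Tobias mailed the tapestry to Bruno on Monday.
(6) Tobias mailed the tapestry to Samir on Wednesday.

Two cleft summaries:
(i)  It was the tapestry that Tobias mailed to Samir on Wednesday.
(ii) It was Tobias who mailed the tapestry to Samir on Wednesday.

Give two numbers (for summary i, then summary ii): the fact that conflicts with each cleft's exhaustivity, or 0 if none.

0, 2

Summary (i) focuses "the tapestry" (the thing); background Tobias as agent and Samir as recipient and on Wednesday as setting. No fact matches that background with a different thing, so 0.
Summary (ii) focuses "Tobias" (the agent); background the tapestry as thing and Samir as recipient and on Wednesday as setting. Fact (2) matches that background with agent = Marisol — refutes (ii).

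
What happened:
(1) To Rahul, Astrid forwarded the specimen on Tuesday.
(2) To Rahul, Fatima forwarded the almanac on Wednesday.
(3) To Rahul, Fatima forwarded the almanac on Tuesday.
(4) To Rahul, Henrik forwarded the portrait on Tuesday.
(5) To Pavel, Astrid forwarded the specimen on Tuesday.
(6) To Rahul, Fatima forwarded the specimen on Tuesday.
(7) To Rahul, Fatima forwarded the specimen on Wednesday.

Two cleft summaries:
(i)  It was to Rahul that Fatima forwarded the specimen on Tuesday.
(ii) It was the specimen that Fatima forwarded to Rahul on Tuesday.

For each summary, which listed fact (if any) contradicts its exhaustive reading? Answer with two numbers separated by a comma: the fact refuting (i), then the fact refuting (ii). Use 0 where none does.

0, 3

Summary (i) focuses "Rahul" (the recipient); background same agent, thing, setting (Fatima / the specimen / on Tuesday). No fact matches that background with a different recipient, so 0.
Summary (ii) focuses "the specimen" (the thing); background same agent, recipient, setting (Fatima / Rahul / on Tuesday). Fact (3) matches that background with thing = the almanac — refutes (ii).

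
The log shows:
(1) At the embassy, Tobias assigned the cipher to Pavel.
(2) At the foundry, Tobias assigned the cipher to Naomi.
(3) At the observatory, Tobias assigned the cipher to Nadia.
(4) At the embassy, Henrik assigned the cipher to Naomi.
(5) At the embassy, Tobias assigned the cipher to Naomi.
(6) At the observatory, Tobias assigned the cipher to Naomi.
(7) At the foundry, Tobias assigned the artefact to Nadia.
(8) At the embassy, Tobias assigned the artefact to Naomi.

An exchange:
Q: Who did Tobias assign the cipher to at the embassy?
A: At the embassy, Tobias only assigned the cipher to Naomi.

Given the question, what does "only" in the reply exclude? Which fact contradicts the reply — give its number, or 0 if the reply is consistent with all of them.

1

The question "Who did ... to ...?" targets the recipient, so in the reply the focus falls on "Naomi".
So "only" ranges over recipients; the rest (same agent, thing, setting (Tobias / the cipher / at the embassy)) is presupposed.
Fact (1) keeps same agent, thing, setting (Tobias / the cipher / at the embassy) but has recipient = Pavel; that refutes the reply.
(Fact (8) would refute a reading with focus on the thing — but that is not what the question asks.)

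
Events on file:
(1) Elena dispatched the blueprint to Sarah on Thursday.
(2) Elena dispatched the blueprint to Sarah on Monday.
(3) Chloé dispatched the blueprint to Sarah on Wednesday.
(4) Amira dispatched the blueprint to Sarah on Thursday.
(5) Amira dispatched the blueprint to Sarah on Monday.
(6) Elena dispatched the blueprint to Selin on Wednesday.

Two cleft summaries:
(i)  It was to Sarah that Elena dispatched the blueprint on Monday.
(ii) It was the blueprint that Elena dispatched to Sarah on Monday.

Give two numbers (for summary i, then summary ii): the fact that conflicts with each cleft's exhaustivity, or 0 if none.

0, 0

(i): focus "Sarah". No fact shares Elena as agent and the blueprint as thing and on Monday as setting with a different recipient. 0.
(ii): focus "the blueprint". No fact shares Elena as agent and Sarah as recipient and on Monday as setting with a different thing. 0.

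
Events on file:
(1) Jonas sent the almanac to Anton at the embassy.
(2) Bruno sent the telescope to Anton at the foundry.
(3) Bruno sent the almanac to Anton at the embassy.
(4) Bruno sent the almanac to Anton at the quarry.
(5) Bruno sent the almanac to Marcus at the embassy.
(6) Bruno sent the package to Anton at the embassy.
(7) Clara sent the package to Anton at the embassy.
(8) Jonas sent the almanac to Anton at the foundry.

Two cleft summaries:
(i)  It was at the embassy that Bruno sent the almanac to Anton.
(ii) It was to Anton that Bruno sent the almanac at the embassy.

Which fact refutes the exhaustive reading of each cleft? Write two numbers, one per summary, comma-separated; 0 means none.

(i): focus "at the embassy". Looking for Bruno as agent and the almanac as thing and Anton as recipient with some other setting — fact (4) has at the quarry there. Refuted.
(ii): focus "Anton". Looking for Bruno as agent and the almanac as thing and at the embassy as setting with some other recipient — fact (5) has Marcus there. Refuted.

4, 5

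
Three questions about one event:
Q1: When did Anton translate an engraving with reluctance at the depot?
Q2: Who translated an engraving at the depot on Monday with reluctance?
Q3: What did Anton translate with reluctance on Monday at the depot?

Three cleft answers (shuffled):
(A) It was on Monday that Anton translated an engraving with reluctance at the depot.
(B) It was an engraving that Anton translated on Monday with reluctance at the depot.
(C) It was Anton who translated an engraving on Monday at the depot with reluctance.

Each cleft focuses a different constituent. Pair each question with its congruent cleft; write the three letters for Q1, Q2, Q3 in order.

ACB

Q1 asks about the time; cleft (A) focuses "on Monday", which is the time — so Q1 → A.
Q2 asks about the subject (agent); cleft (C) focuses "Anton", which is the subject (agent) — so Q2 → C.
Q3 asks about the direct object; cleft (B) focuses "an engraving", which is the direct object — so Q3 → B.
Mapping: Q1→A, Q2→C, Q3→B.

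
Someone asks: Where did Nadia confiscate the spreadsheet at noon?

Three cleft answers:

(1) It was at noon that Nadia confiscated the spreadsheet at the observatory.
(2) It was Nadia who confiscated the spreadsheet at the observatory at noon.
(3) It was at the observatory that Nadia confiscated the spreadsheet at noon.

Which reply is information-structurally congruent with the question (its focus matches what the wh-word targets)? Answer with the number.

3

The question word "where" targets the location.
Option (1) clefts "at noon" — the time, not what was asked.
Option (2) clefts "Nadia" — the subject (agent), not what was asked.
Option (3) clefts "at the observatory" — that matches what the question asks about.
So the congruent reply is (3).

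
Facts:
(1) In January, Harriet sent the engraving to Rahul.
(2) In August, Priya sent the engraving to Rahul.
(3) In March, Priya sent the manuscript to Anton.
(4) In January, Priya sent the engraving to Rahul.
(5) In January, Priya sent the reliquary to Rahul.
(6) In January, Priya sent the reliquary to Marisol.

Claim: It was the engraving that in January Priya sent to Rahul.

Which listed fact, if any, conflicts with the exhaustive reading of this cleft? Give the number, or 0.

The cleft puts "the engraving" in focus and presupposes the open proposition with agent = Priya, recipient = Rahul, setting = in January.
The exhaustive reading says no other thing fits that background.
But fact (5) also has agent = Priya, recipient = Rahul, setting = in January, with thing = the reliquary — so the exhaustive reading fails.

5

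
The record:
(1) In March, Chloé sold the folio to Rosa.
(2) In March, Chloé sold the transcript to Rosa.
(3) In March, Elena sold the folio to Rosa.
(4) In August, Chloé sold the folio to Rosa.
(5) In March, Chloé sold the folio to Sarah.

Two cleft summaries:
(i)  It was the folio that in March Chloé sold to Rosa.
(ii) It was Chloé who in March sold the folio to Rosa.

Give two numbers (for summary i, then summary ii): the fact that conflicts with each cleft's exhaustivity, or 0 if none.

(i): focus "the folio". Looking for Chloé as agent and Rosa as recipient and in March as setting with some other thing — fact (2) has the transcript there. Refuted.
(ii): focus "Chloé". Looking for the folio as thing and Rosa as recipient and in March as setting with some other agent — fact (3) has Elena there. Refuted.

2, 3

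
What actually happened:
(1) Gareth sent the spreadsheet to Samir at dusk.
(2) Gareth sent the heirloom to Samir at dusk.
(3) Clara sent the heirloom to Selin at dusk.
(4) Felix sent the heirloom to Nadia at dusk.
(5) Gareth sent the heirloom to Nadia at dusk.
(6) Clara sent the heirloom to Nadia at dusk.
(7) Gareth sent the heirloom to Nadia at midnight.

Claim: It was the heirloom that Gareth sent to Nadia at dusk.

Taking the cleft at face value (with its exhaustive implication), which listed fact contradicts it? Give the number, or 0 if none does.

The cleft puts "the heirloom" in focus and presupposes the open proposition with Gareth as agent and Nadia as recipient and at dusk as setting.
Exhaustivity: the heirloom is the only thing satisfying that background.
No listed fact matches the background with a different thing. Exhaustivity holds.

0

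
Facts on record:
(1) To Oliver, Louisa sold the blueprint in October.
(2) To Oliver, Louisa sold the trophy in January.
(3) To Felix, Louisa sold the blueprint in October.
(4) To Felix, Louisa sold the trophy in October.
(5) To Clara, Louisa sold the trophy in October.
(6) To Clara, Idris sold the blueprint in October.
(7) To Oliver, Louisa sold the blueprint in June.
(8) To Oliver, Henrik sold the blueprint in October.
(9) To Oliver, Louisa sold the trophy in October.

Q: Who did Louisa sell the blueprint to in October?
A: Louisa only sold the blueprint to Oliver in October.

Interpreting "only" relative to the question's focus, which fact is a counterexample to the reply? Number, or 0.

Answering "Who did ... to ...?" puts focus on the recipient — here, "Oliver".
So "only" ranges over recipients; the rest (same agent, thing, setting (Louisa / the blueprint / in October)) is presupposed.
Fact (3) shares the background with a different recipient (Felix) — counterexample.
(Fact (9) would refute a reading with focus on the thing — but that is not what the question asks.)

3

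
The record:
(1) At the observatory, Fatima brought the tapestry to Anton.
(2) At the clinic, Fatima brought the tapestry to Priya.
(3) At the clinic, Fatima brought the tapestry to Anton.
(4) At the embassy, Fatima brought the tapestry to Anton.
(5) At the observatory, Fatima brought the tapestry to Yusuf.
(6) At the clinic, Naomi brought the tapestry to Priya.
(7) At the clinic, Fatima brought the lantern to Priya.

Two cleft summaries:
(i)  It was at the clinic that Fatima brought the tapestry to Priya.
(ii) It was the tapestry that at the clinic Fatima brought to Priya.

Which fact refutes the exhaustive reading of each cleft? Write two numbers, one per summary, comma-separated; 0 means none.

Summary (i) focuses "at the clinic" (the setting); background Fatima as agent and the tapestry as thing and Priya as recipient. No fact matches that background with a different setting, so 0.
Summary (ii) focuses "the tapestry" (the thing); background Fatima as agent and Priya as recipient and at the clinic as setting. Fact (7) matches that background with thing = the lantern — refutes (ii).

0, 7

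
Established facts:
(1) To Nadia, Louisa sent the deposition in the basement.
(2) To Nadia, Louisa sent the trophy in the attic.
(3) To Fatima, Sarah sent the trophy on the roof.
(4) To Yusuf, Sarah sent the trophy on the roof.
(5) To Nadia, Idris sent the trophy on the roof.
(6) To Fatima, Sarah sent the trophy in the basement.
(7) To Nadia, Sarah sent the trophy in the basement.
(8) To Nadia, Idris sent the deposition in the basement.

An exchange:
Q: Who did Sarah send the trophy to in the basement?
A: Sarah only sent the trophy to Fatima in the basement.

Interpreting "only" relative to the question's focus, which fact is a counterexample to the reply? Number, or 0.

Answering "Who did ... to ...?" puts focus on the recipient — here, "Fatima".
"Only" then excludes alternative recipients while the background — same agent, thing, setting (Sarah / the trophy / in the basement) — is held fixed.
Fact (7) shares the background with a different recipient (Nadia) — counterexample.
(Fact (3) would refute a reading with focus on the setting — but that is not what the question asks.)

7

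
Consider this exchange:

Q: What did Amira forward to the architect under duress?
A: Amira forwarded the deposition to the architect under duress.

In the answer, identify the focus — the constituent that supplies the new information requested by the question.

The wh-word "what" asks about the direct object.
In the answer, "Amira", "to the architect" and "under duress" are given — repeated from the question.
The constituent filling the direct object gap is "the deposition"; that is the focus and would carry nuclear stress.

the deposition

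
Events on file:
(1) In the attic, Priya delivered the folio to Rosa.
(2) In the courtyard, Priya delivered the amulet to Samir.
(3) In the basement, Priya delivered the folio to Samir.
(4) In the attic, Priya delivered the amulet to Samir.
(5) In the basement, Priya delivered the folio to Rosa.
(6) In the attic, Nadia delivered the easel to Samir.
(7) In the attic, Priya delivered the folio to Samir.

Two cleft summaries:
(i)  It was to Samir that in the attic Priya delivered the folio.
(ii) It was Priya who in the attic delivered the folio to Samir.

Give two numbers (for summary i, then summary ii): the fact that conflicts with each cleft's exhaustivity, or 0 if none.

1, 0

(i): focus "Samir". Looking for Priya as agent and the folio as thing and in the attic as setting with some other recipient — fact (1) has Rosa there. Refuted.
(ii): focus "Priya". No fact shares the folio as thing and Samir as recipient and in the attic as setting with a different agent. 0.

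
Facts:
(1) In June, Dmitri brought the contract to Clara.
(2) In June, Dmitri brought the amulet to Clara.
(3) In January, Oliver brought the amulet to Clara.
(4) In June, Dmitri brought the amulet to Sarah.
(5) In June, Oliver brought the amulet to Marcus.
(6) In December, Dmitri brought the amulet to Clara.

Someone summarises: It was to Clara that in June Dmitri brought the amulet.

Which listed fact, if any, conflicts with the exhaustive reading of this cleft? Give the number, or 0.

4

Focus of the cleft: "Clara" (the recipient). Presupposed background: same agent, thing, setting (Dmitri / the amulet / in June).
The exhaustive reading says no other recipient fits that background.
But fact (4) also has same agent, thing, setting (Dmitri / the amulet / in June), with recipient = Sarah — so the exhaustive reading fails.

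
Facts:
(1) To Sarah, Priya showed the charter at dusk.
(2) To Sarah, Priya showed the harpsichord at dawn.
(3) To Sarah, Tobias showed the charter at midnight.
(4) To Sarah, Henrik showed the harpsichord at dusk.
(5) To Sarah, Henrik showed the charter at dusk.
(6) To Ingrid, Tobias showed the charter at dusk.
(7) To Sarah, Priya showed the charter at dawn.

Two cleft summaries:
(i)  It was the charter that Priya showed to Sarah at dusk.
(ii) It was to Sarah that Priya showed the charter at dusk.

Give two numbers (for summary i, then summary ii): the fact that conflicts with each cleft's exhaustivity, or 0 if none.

0, 0

(i): focus "the charter". No fact shares Priya as agent and Sarah as recipient and at dusk as setting with a different thing. 0.
(ii): focus "Sarah". No fact shares Priya as agent and the charter as thing and at dusk as setting with a different recipient. 0.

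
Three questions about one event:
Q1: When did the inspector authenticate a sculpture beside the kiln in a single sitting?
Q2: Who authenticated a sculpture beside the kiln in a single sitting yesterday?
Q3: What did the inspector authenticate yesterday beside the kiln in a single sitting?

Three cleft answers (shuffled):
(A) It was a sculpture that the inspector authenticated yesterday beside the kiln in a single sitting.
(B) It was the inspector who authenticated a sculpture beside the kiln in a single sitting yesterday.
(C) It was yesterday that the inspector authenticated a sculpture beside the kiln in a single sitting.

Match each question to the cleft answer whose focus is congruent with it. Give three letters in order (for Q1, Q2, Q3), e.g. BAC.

CBA

Q1 asks about the time; cleft (C) focuses "yesterday", which is the time — so Q1 → C.
Q2 asks about the subject (agent); cleft (B) focuses "the inspector", which is the subject (agent) — so Q2 → B.
Q3 asks about the direct object; cleft (A) focuses "a sculpture", which is the direct object — so Q3 → A.
Mapping: Q1→C, Q2→B, Q3→A.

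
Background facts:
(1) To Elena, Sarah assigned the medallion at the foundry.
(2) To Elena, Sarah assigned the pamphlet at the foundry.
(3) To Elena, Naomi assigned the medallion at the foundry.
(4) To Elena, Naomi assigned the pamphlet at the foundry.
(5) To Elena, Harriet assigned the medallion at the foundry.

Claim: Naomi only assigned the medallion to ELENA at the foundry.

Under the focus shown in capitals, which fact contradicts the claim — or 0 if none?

0

Focus (in capitals) is "Elena" — the recipient. "Only" excludes alternative recipients while holding fixed Naomi as agent and the medallion as thing and at the foundry as setting.
No fact matches Naomi as agent and the medallion as thing and at the foundry as setting with a different recipient — every other fact differs on at least one backgrounded slot. So no fact refutes it.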